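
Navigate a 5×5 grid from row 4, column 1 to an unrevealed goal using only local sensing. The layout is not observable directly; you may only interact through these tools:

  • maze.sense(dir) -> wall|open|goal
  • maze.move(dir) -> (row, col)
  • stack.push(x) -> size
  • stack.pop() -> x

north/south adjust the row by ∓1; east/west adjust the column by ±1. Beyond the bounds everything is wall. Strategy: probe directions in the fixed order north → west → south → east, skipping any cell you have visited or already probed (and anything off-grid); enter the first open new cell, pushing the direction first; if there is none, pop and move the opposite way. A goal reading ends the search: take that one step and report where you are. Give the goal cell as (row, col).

% maze.sense dir='north'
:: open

% stack.push x='north'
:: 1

% maze.move dir='north'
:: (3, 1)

% maze.sense dir='north'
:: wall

% maze.sense dir='west'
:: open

% stack.push x='west'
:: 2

% maze.move dir='west'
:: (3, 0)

% maze.sense dir='north'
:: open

% stack.push x='north'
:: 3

% maze.move dir='north'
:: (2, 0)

% maze.sense dir='north'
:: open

% stack.push x='north'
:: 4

% maze.move dir='north'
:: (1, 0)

% maze.sense dir='north'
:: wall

% maze.sense dir='east'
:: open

% stack.push x='east'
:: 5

% maze.move dir='east'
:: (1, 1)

% maze.sense dir='north'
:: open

% stack.push x='north'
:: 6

% maze.move dir='north'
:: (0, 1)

% maze.sense dir='east'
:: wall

% stack.pop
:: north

% maze.move dir='south'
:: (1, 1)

% maze.sense dir='east'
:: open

% stack.push x='east'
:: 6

% maze.move dir='east'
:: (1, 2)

% maze.sense dir='south'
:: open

% stack.push x='south'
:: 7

% maze.move dir='south'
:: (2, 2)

% maze.sense dir='south'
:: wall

% maze.sense dir='east'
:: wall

% stack.pop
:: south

% maze.move dir='north'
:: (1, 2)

% maze.sense dir='east'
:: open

% stack.push x='east'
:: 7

% maze.move dir='east'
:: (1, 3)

% maze.sense dir='north'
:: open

% stack.push x='north'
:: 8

% maze.move dir='north'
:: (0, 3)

% maze.sense dir='east'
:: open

% stack.push x='east'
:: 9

% maze.move dir='east'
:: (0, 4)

% maze.sense dir='south'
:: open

% stack.push x='south'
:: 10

% maze.move dir='south'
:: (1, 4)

% maze.sense dir='south'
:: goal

% maze.move dir='south'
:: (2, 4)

Answer: (2, 4)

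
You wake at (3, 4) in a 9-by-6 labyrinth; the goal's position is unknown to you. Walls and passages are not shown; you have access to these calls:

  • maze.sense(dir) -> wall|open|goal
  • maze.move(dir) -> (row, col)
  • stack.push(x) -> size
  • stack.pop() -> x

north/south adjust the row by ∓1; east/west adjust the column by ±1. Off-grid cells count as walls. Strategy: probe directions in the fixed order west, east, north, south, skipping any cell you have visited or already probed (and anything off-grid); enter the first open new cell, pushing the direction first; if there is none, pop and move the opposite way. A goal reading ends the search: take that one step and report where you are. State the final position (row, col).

→ maze.sense(west)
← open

→ stack.push(west)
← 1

→ maze.move(west)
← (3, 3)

→ maze.sense(west)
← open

→ stack.push(west)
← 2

→ maze.move(west)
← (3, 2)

→ maze.sense(west)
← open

→ stack.push(west)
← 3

→ maze.move(west)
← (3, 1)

→ maze.sense(west)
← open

→ stack.push(west)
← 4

→ maze.move(west)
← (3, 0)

→ maze.sense(north)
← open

→ stack.push(north)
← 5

→ maze.move(north)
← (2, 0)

→ maze.sense(east)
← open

→ stack.push(east)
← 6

→ maze.move(east)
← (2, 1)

→ maze.sense(east)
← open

→ stack.push(east)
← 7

→ maze.move(east)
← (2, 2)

→ maze.sense(east)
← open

→ stack.push(east)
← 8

→ maze.move(east)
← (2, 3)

→ maze.sense(east)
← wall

→ maze.sense(north)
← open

→ stack.push(north)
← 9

→ maze.move(north)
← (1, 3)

→ maze.sense(west)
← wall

→ maze.sense(east)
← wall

→ maze.sense(north)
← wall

→ stack.pop()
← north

→ maze.move(south)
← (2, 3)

→ stack.pop()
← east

→ maze.move(west)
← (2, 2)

→ stack.pop()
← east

→ maze.move(west)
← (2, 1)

→ maze.sense(north)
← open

→ stack.push(north)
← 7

→ maze.move(north)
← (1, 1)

→ maze.sense(west)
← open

→ stack.push(west)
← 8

→ maze.move(west)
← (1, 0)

→ maze.sense(north)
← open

→ stack.push(north)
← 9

→ maze.move(north)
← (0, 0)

→ maze.sense(east)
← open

→ stack.push(east)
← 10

→ maze.move(east)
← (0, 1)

→ maze.sense(east)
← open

→ stack.push(east)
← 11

→ maze.move(east)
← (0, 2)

→ stack.pop()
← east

→ maze.move(west)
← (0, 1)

→ stack.pop()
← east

→ maze.move(west)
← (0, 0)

→ stack.pop()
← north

→ maze.move(south)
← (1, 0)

→ stack.pop()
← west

→ maze.move(east)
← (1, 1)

→ stack.pop()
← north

→ maze.move(south)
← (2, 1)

→ stack.pop()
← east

→ maze.move(west)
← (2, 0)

→ stack.pop()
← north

→ maze.move(south)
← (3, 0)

→ maze.sense(south)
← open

→ stack.push(south)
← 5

→ maze.move(south)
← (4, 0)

→ maze.sense(east)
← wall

→ maze.sense(south)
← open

→ stack.push(south)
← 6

→ maze.move(south)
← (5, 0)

→ maze.sense(east)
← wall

→ maze.sense(south)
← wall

→ stack.pop()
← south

→ maze.move(north)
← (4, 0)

→ stack.pop()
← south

→ maze.move(north)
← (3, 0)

→ stack.pop()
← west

→ maze.move(east)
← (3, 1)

→ stack.pop()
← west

→ maze.move(east)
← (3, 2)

→ maze.sense(south)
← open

→ stack.push(south)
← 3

→ maze.move(south)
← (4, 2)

→ maze.sense(east)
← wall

→ maze.sense(south)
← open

→ stack.push(south)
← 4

→ maze.move(south)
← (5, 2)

→ maze.sense(east)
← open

→ stack.push(east)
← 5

→ maze.move(east)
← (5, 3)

→ maze.sense(east)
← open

→ stack.push(east)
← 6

→ maze.move(east)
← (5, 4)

→ maze.sense(east)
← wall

→ maze.sense(north)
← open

→ stack.push(north)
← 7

→ maze.move(north)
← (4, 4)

→ maze.sense(east)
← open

→ stack.push(east)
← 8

→ maze.move(east)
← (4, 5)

→ maze.sense(north)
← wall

→ stack.pop()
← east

→ maze.move(west)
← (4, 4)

→ stack.pop()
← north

→ maze.move(south)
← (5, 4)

→ maze.sense(south)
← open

→ stack.push(south)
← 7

→ maze.move(south)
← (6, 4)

→ maze.sense(west)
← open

→ stack.push(west)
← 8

→ maze.move(west)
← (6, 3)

→ maze.sense(west)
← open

→ stack.push(west)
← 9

→ maze.move(west)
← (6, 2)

→ maze.sense(west)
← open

→ stack.push(west)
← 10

→ maze.move(west)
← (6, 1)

→ maze.sense(south)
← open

→ stack.push(south)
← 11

→ maze.move(south)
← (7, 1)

→ maze.sense(west)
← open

→ stack.push(west)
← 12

→ maze.move(west)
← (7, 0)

→ maze.sense(south)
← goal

→ maze.move(south)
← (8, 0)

Answer: (8, 0)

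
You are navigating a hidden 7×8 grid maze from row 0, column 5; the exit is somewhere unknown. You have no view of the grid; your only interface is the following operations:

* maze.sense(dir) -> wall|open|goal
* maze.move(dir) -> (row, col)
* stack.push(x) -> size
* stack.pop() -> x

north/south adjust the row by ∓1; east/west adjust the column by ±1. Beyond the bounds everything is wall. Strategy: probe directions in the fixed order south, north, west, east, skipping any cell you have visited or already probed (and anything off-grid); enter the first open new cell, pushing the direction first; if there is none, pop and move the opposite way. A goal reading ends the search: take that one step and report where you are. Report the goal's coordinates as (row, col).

Do: sense[dir: south]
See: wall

Do: sense[dir: west]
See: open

Do: push[x: west]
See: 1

Do: move[dir: west]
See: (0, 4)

Do: sense[dir: south]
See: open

Do: push[x: south]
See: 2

Do: move[dir: south]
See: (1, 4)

Do: sense[dir: south]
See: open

Do: push[x: south]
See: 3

Do: move[dir: south]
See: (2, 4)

Do: sense[dir: south]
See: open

Do: push[x: south]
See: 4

Do: move[dir: south]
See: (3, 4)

Do: sense[dir: south]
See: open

Do: push[x: south]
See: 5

Do: move[dir: south]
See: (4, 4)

Do: sense[dir: south]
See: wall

Do: sense[dir: west]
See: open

Do: push[x: west]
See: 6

Do: move[dir: west]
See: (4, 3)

Do: sense[dir: south]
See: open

Do: push[x: south]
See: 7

Do: move[dir: south]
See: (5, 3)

Do: sense[dir: south]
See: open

Do: push[x: south]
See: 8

Do: move[dir: south]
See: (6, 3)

Do: sense[dir: west]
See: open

Do: push[x: west]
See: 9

Do: move[dir: west]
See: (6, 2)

Do: sense[dir: north]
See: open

Do: push[x: north]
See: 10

Do: move[dir: north]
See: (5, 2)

Do: sense[dir: north]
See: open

Do: push[x: north]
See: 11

Do: move[dir: north]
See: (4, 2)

Do: sense[dir: north]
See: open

Do: push[x: north]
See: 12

Do: move[dir: north]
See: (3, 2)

Do: sense[dir: north]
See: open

Do: push[x: north]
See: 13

Do: move[dir: north]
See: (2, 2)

Do: sense[dir: north]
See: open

Do: push[x: north]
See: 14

Do: move[dir: north]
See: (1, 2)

Do: sense[dir: north]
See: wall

Do: sense[dir: west]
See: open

Do: push[x: west]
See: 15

Do: move[dir: west]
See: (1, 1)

Do: sense[dir: south]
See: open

Do: push[x: south]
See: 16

Do: move[dir: south]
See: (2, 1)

Do: sense[dir: south]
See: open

Do: push[x: south]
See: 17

Do: move[dir: south]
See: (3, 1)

Do: sense[dir: south]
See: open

Do: push[x: south]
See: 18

Do: move[dir: south]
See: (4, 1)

Do: sense[dir: south]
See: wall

Do: sense[dir: west]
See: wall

Do: pop[]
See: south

Do: move[dir: north]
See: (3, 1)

Do: sense[dir: west]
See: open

Do: push[x: west]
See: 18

Do: move[dir: west]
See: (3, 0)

Do: sense[dir: north]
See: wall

Do: pop[]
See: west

Do: move[dir: east]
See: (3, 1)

Do: pop[]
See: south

Do: move[dir: north]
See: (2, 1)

Do: pop[]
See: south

Do: move[dir: north]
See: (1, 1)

Do: sense[dir: north]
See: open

Do: push[x: north]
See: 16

Do: move[dir: north]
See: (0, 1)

Do: sense[dir: west]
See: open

Do: push[x: west]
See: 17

Do: move[dir: west]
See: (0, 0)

Do: sense[dir: south]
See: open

Do: push[x: south]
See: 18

Do: move[dir: south]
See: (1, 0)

Do: pop[]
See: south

Do: move[dir: north]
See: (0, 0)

Do: pop[]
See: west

Do: move[dir: east]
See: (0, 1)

Do: pop[]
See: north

Do: move[dir: south]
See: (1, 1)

Do: pop[]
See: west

Do: move[dir: east]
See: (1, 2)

Do: sense[dir: east]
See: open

Do: push[x: east]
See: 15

Do: move[dir: east]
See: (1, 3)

Do: sense[dir: south]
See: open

Do: push[x: south]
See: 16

Do: move[dir: south]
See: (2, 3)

Do: sense[dir: south]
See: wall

Do: pop[]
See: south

Do: move[dir: north]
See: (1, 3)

Do: sense[dir: north]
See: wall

Do: pop[]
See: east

Do: move[dir: west]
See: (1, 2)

Do: pop[]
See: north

Do: move[dir: south]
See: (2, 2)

Do: pop[]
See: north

Do: move[dir: south]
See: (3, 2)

Do: pop[]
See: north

Do: move[dir: south]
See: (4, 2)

Do: pop[]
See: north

Do: move[dir: south]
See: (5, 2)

Do: pop[]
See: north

Do: move[dir: south]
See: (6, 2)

Do: sense[dir: west]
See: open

Do: push[x: west]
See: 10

Do: move[dir: west]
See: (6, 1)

Do: sense[dir: west]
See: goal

Do: move[dir: west]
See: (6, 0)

Answer: (6, 0)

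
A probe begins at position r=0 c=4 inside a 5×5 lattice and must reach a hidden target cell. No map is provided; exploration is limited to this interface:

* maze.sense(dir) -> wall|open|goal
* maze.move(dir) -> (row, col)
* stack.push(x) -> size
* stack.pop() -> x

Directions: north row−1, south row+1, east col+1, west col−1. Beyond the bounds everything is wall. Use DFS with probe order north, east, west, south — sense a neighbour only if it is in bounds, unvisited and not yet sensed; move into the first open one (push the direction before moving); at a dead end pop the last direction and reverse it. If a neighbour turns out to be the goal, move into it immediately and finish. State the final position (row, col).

// maze.sense(dir→west) ~> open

// stack.push(x→west) ~> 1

// maze.move(dir→west) ~> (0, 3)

// maze.sense(dir→west) ~> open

// stack.push(x→west) ~> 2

// maze.move(dir→west) ~> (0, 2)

// maze.sense(dir→west) ~> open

// stack.push(x→west) ~> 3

// maze.move(dir→west) ~> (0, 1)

// maze.sense(dir→west) ~> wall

// maze.sense(dir→south) ~> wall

// stack.pop() ~> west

// maze.move(dir→east) ~> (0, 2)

// maze.sense(dir→south) ~> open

// stack.push(x→south) ~> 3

// maze.move(dir→south) ~> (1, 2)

// maze.sense(dir→east) ~> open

// stack.push(x→east) ~> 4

// maze.move(dir→east) ~> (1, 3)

// maze.sense(dir→east) ~> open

// stack.push(x→east) ~> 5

// maze.move(dir→east) ~> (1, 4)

// maze.sense(dir→south) ~> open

// stack.push(x→south) ~> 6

// maze.move(dir→south) ~> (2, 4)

// maze.sense(dir→west) ~> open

// stack.push(x→west) ~> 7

// maze.move(dir→west) ~> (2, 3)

// maze.sense(dir→west) ~> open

// stack.push(x→west) ~> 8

// maze.move(dir→west) ~> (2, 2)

// maze.sense(dir→west) ~> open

// stack.push(x→west) ~> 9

// maze.move(dir→west) ~> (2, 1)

// maze.sense(dir→west) ~> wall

// maze.sense(dir→south) ~> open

// stack.push(x→south) ~> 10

// maze.move(dir→south) ~> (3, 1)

// maze.sense(dir→east) ~> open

// stack.push(x→east) ~> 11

// maze.move(dir→east) ~> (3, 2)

// maze.sense(dir→east) ~> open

// stack.push(x→east) ~> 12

// maze.move(dir→east) ~> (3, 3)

// maze.sense(dir→east) ~> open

// stack.push(x→east) ~> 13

// maze.move(dir→east) ~> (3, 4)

// maze.sense(dir→south) ~> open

// stack.push(x→south) ~> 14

// maze.move(dir→south) ~> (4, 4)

// maze.sense(dir→west) ~> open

// stack.push(x→west) ~> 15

// maze.move(dir→west) ~> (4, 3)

// maze.sense(dir→west) ~> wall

// stack.pop() ~> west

// maze.move(dir→east) ~> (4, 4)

// stack.pop() ~> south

// maze.move(dir→north) ~> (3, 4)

// stack.pop() ~> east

// maze.move(dir→west) ~> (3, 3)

// stack.pop() ~> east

// maze.move(dir→west) ~> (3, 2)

// stack.pop() ~> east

// maze.move(dir→west) ~> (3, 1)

// maze.sense(dir→west) ~> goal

// maze.move(dir→west) ~> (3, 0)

Answer: (3, 0)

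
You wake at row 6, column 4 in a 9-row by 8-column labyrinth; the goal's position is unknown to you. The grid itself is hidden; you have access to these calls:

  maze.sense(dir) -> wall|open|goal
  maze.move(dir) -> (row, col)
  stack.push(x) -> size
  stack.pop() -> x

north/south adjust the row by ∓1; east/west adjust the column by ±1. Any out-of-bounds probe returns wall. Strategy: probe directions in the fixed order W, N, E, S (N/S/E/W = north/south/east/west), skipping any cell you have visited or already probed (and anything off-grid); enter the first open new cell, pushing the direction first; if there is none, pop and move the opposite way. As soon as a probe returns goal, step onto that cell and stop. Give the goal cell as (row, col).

I run maze.sense passing dir='west', — result: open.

I try stack.push passing x='west', and see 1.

Now I run maze.move passing dir='west', : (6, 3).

Next I call maze.sense passing dir='west', — result: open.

I call stack.push passing x='west', and get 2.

Invoking maze.move passing dir='west', and see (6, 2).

I invoke maze.sense passing dir='west', giving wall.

Now I run maze.sense passing dir='north', : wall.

Invoking maze.sense passing dir='south', : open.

I use stack.push passing x='south', — result: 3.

I use maze.move passing dir='south', and observe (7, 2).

Next I call maze.sense passing dir='west', — result: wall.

Invoking maze.sense passing dir='east', : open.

Calling stack.push passing x='east', and see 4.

Now I run maze.move passing dir='east', and observe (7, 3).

Using maze.sense passing dir='east', : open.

Calling stack.push passing x='east', and get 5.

Calling maze.move passing dir='east', which returns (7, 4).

I use maze.sense passing dir='east', yielding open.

I call stack.push passing x='east', and observe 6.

I run maze.move passing dir='east', giving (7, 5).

Using maze.sense passing dir='north', giving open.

Calling stack.push passing x='north', giving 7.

Then maze.move passing dir='north', and observe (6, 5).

I invoke maze.sense passing dir='north', and observe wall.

Calling maze.sense passing dir='east', and see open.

I run stack.push passing x='east', and get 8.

I try maze.move passing dir='east', → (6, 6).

I run maze.sense passing dir='north', giving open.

I try stack.push passing x='north', — result: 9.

Now I run maze.move passing dir='north', yielding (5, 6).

I invoke maze.sense passing dir='north', yielding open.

Now I run stack.push passing x='north', and observe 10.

I call maze.move passing dir='north', and see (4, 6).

Calling maze.sense passing dir='west', — result: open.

Calling stack.push passing x='west', : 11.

I run maze.move passing dir='west', yielding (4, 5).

I use maze.sense passing dir='west', → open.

Next I call stack.push passing x='west', giving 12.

I run maze.move passing dir='west', — result: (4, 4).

Invoking maze.sense passing dir='west', yielding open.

I run stack.push passing x='west', and observe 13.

I run maze.move passing dir='west', and observe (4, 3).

I use maze.sense passing dir='west', → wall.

Then maze.sense passing dir='north', yielding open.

Next I call stack.push passing x='north', and get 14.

I use maze.move passing dir='north', → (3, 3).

I run maze.sense passing dir='west', — result: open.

Then stack.push passing x='west', which returns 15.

I try maze.move passing dir='west', yielding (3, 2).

Invoking maze.sense passing dir='west', and get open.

Calling stack.push passing x='west', giving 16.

Next I call maze.move passing dir='west', and observe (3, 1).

I invoke maze.sense passing dir='west', → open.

I try stack.push passing x='west', which returns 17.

Then maze.move passing dir='west', — result: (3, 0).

Now I run maze.sense passing dir='north', and see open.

I call stack.push passing x='north', yielding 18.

I run maze.move passing dir='north', and observe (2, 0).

I invoke maze.sense passing dir='north', yielding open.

I use stack.push passing x='north', yielding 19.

I run maze.move passing dir='north', yielding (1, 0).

I run maze.sense passing dir='north', : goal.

I run maze.move passing dir='north', : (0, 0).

Answer: (0, 0)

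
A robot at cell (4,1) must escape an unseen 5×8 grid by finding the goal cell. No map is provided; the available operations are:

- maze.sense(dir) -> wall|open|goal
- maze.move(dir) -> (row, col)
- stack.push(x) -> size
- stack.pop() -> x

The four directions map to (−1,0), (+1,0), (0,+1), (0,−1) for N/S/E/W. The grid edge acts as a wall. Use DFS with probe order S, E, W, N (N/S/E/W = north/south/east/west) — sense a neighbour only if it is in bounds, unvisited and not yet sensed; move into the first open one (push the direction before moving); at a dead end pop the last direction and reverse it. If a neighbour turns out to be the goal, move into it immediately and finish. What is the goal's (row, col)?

I try maze.sense passing dir: east, : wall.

I invoke maze.sense passing dir: west, → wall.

I call maze.sense passing dir: north, : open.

I run stack.push passing x: north, — result: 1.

I use maze.move passing dir: north, giving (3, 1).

Next I call maze.sense passing dir: east, → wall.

Next I call maze.sense passing dir: west, and get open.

I use stack.push passing x: west, yielding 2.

Calling maze.move passing dir: west, and get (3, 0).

I call maze.sense passing dir: north, and observe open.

I call stack.push passing x: north, giving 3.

I invoke maze.move passing dir: north, and observe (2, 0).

I call maze.sense passing dir: east, and get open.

I run stack.push passing x: east, : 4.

I try maze.move passing dir: east, which returns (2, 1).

I try maze.sense passing dir: east, and see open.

Calling stack.push passing x: east, giving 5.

I try maze.move passing dir: east, : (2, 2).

Invoking maze.sense passing dir: east, giving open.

I invoke stack.push passing x: east, — result: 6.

Using maze.move passing dir: east, yielding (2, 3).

I try maze.sense passing dir: south, — result: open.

I try stack.push passing x: south, and see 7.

I run maze.move passing dir: south, — result: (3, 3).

Using maze.sense passing dir: south, : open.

Now I run stack.push passing x: south, which returns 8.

I use maze.move passing dir: south, and observe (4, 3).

I use maze.sense passing dir: east, — result: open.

Then stack.push passing x: east, → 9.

Using maze.move passing dir: east, → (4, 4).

I invoke maze.sense passing dir: east, : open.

Now I run stack.push passing x: east, and get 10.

I call maze.move passing dir: east, → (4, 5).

I use maze.sense passing dir: east, : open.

Calling stack.push passing x: east, and observe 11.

I invoke maze.move passing dir: east, : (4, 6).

Next I call maze.sense passing dir: east, and get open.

Now I run stack.push passing x: east, and observe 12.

Calling maze.move passing dir: east, and get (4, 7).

Invoking maze.sense passing dir: north, — result: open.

Next I call stack.push passing x: north, and observe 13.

I invoke maze.move passing dir: north, and see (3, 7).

Next I call maze.sense passing dir: west, and see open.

Then stack.push passing x: west, and observe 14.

Using maze.move passing dir: west, giving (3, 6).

I use maze.sense passing dir: west, → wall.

Next I call maze.sense passing dir: north, and see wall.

I call stack.pop, yielding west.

I use maze.move passing dir: east, → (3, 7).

Invoking maze.sense passing dir: north, giving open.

Now I run stack.push passing x: north, : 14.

I try maze.move passing dir: north, and see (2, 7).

I try maze.sense passing dir: north, : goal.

Now I run maze.move passing dir: north, : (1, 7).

Answer: (1, 7)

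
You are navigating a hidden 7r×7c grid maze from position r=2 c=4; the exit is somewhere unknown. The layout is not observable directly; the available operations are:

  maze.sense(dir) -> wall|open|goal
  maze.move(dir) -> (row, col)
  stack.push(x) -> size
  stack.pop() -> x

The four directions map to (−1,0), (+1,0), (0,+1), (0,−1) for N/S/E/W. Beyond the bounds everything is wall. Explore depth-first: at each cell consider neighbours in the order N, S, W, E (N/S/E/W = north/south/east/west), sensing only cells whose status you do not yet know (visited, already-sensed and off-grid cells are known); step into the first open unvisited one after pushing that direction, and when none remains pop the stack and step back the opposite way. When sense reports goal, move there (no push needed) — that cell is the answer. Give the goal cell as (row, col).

Act: sense[dir='north']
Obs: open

Act: push[x='north']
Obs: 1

Act: move[dir='north']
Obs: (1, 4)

Act: sense[dir='north']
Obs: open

Act: push[x='north']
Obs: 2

Act: move[dir='north']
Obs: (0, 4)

Act: sense[dir='west']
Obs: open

Act: push[x='west']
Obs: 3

Act: move[dir='west']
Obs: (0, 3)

Act: sense[dir='south']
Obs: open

Act: push[x='south']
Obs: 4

Act: move[dir='south']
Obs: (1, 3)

Act: sense[dir='south']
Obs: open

Act: push[x='south']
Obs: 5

Act: move[dir='south']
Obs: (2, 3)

Act: sense[dir='south']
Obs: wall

Act: sense[dir='west']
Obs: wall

Act: pop[]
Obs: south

Act: move[dir='north']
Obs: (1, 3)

Act: sense[dir='west']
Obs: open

Act: push[x='west']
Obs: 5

Act: move[dir='west']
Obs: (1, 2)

Act: sense[dir='north']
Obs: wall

Act: sense[dir='west']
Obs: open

Act: push[x='west']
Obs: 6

Act: move[dir='west']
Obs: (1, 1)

Act: sense[dir='north']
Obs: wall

Act: sense[dir='south']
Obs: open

Act: push[x='south']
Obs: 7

Act: move[dir='south']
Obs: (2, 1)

Act: sense[dir='south']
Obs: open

Act: push[x='south']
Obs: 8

Act: move[dir='south']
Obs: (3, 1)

Act: sense[dir='south']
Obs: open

Act: push[x='south']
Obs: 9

Act: move[dir='south']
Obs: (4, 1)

Act: sense[dir='south']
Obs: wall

Act: sense[dir='west']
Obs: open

Act: push[x='west']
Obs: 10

Act: move[dir='west']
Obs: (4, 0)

Act: sense[dir='north']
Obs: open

Act: push[x='north']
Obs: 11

Act: move[dir='north']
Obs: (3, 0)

Act: sense[dir='north']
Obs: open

Act: push[x='north']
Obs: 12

Act: move[dir='north']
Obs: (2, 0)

Act: sense[dir='north']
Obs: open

Act: push[x='north']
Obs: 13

Act: move[dir='north']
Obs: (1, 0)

Act: sense[dir='north']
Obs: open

Act: push[x='north']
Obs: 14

Act: move[dir='north']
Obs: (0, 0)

Act: pop[]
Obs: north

Act: move[dir='south']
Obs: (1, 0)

Act: pop[]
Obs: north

Act: move[dir='south']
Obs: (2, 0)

Act: pop[]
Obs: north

Act: move[dir='south']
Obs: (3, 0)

Act: pop[]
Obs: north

Act: move[dir='south']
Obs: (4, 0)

Act: sense[dir='south']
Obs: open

Act: push[x='south']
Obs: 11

Act: move[dir='south']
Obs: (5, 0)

Act: sense[dir='south']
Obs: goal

Act: move[dir='south']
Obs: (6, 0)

Answer: (6, 0)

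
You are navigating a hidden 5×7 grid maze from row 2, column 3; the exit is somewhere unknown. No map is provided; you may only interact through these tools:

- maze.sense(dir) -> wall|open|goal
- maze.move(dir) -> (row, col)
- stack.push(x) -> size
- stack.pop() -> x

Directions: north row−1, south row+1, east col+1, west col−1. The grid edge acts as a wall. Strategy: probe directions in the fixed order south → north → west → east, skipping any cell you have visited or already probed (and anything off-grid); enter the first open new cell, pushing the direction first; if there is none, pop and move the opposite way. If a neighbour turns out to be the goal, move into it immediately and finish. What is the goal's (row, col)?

$ maze.sense south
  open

$ stack.push south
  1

$ maze.move south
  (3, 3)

$ maze.sense south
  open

$ stack.push south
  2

$ maze.move south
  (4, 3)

$ maze.sense west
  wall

$ maze.sense east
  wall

$ stack.pop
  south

$ maze.move north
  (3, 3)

$ maze.sense west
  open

$ stack.push west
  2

$ maze.move west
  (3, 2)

$ maze.sense north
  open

$ stack.push north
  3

$ maze.move north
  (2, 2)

$ maze.sense north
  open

$ stack.push north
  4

$ maze.move north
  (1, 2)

$ maze.sense north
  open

$ stack.push north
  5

$ maze.move north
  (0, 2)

$ maze.sense west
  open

$ stack.push west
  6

$ maze.move west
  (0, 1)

$ maze.sense south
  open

$ stack.push south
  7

$ maze.move south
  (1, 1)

$ maze.sense south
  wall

$ maze.sense west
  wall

$ stack.pop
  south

$ maze.move north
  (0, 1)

$ maze.sense west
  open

$ stack.push west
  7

$ maze.move west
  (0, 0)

$ stack.pop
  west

$ maze.move east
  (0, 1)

$ stack.pop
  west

$ maze.move east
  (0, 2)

$ maze.sense east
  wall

$ stack.pop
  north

$ maze.move south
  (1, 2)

$ maze.sense east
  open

$ stack.push east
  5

$ maze.move east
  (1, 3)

$ maze.sense east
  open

$ stack.push east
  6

$ maze.move east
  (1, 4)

$ maze.sense south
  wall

$ maze.sense north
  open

$ stack.push north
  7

$ maze.move north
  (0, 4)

$ maze.sense east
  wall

$ stack.pop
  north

$ maze.move south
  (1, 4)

$ maze.sense east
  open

$ stack.push east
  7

$ maze.move east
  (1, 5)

$ maze.sense south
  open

$ stack.push south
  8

$ maze.move south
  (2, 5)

$ maze.sense south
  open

$ stack.push south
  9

$ maze.move south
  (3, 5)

$ maze.sense south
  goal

$ maze.move south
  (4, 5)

Answer: (4, 5)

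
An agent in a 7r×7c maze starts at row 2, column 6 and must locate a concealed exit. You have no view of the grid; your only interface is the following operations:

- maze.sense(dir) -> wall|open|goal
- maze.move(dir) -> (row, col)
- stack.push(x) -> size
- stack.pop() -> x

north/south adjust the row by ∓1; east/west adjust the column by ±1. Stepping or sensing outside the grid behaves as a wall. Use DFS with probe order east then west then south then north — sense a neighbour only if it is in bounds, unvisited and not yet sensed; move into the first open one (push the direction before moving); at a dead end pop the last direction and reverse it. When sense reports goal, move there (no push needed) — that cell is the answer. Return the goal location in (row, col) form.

~$ maze.sense dir: west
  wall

~$ maze.sense dir: south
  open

~$ stack.push x: south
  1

~$ maze.move dir: south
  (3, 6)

~$ maze.sense dir: west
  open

~$ stack.push x: west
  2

~$ maze.move dir: west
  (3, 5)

~$ maze.sense dir: west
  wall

~$ maze.sense dir: south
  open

~$ stack.push x: south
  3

~$ maze.move dir: south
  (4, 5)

~$ maze.sense dir: east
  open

~$ stack.push x: east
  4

~$ maze.move dir: east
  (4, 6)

~$ maze.sense dir: south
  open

~$ stack.push x: south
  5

~$ maze.move dir: south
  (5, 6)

~$ maze.sense dir: west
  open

~$ stack.push x: west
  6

~$ maze.move dir: west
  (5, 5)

~$ maze.sense dir: west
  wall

~$ maze.sense dir: south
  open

~$ stack.push x: south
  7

~$ maze.move dir: south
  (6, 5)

~$ maze.sense dir: east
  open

~$ stack.push x: east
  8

~$ maze.move dir: east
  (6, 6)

~$ stack.pop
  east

~$ maze.move dir: west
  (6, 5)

~$ maze.sense dir: west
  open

~$ stack.push x: west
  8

~$ maze.move dir: west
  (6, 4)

~$ maze.sense dir: west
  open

~$ stack.push x: west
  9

~$ maze.move dir: west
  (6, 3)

~$ maze.sense dir: west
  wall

~$ maze.sense dir: north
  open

~$ stack.push x: north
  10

~$ maze.move dir: north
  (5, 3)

~$ maze.sense dir: west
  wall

~$ maze.sense dir: north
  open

~$ stack.push x: north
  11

~$ maze.move dir: north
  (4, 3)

~$ maze.sense dir: east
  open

~$ stack.push x: east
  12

~$ maze.move dir: east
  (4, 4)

~$ stack.pop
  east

~$ maze.move dir: west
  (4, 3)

~$ maze.sense dir: west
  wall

~$ maze.sense dir: north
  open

~$ stack.push x: north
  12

~$ maze.move dir: north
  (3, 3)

~$ maze.sense dir: west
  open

~$ stack.push x: west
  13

~$ maze.move dir: west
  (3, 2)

~$ maze.sense dir: west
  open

~$ stack.push x: west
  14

~$ maze.move dir: west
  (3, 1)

~$ maze.sense dir: west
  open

~$ stack.push x: west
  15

~$ maze.move dir: west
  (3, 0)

~$ maze.sense dir: south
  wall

~$ maze.sense dir: north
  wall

~$ stack.pop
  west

~$ maze.move dir: east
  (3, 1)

~$ maze.sense dir: south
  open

~$ stack.push x: south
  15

~$ maze.move dir: south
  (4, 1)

~$ maze.sense dir: south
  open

~$ stack.push x: south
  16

~$ maze.move dir: south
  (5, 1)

~$ maze.sense dir: west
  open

~$ stack.push x: west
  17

~$ maze.move dir: west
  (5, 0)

~$ maze.sense dir: south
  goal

~$ maze.move dir: south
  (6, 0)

Answer: (6, 0)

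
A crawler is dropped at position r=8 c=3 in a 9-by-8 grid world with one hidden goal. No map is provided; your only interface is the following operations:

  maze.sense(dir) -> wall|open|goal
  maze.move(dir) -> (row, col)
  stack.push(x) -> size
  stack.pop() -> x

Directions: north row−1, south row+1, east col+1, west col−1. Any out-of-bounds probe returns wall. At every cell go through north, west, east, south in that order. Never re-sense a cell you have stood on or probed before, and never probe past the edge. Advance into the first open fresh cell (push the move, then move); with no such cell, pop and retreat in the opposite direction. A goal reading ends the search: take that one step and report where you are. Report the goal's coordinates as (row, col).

I use sense with dir: north, : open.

Then push with x: north, : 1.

Invoking move with dir: north, : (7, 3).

I use sense with dir: north, and see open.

Then push with x: north, and get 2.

I invoke move with dir: north, and get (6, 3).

Now I run sense with dir: north, → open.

I run push with x: north, : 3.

Invoking move with dir: north, which returns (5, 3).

Calling sense with dir: north, : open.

I call push with x: north, and observe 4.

Calling move with dir: north, and observe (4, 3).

I use sense with dir: north, — result: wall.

Invoking sense with dir: west, → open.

I invoke push with x: west, — result: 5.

I try move with dir: west, giving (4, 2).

Using sense with dir: north, yielding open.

Invoking push with x: north, → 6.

Then move with dir: north, → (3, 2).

Now I run sense with dir: north, yielding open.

Calling push with x: north, and see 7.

Using move with dir: north, and observe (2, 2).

Invoking sense with dir: north, and get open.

Using push with x: north, — result: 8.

Calling move with dir: north, and observe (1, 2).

I use sense with dir: north, and see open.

Using push with x: north, which returns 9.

Calling move with dir: north, and get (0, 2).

I try sense with dir: west, → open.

Now I run push with x: west, which returns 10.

I call move with dir: west, and observe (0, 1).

Next I call sense with dir: west, which returns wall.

I call sense with dir: south, and get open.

I try push with x: south, → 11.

I try move with dir: south, → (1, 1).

Using sense with dir: west, and get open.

I call push with x: west, and get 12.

Calling move with dir: west, : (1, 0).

Calling sense with dir: south, : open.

I use push with x: south, giving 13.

Next I call move with dir: south, : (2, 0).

Invoking sense with dir: east, : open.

I run push with x: east, : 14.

Invoking move with dir: east, — result: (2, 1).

I invoke sense with dir: south, → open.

I try push with x: south, and observe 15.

I invoke move with dir: south, and see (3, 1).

Then sense with dir: west, → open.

I use push with x: west, which returns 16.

I use move with dir: west, yielding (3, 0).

I run sense with dir: south, yielding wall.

I use pop, yielding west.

I call move with dir: east, and see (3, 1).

I run sense with dir: south, giving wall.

Next I call pop, — result: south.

I run move with dir: north, — result: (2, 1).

Next I call pop, and see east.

Invoking move with dir: west, → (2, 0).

Calling pop, and get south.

Using move with dir: north, — result: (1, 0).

I try pop(), and get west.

I invoke move with dir: east, and get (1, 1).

I invoke pop(), and see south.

Then move with dir: north, giving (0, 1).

Using pop, yielding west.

I use move with dir: east, and observe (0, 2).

Using sense with dir: east, — result: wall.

Invoking pop(), : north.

I invoke move with dir: south, : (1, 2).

I try sense with dir: east, and get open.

I try push with x: east, yielding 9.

Now I run move with dir: east, — result: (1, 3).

Next I call sense with dir: east, and see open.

I use push with x: east, → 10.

I try move with dir: east, which returns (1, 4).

Then sense with dir: north, giving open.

I try push with x: north, : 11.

I invoke move with dir: north, → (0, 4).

Now I run sense with dir: east, and observe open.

Now I run push with x: east, : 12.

Next I call move with dir: east, and get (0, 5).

I invoke sense with dir: east, which returns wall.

I invoke sense with dir: south, giving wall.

Next I call pop(), : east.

I run move with dir: west, → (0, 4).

Then pop(), giving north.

I use move with dir: south, yielding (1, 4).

I run sense with dir: south, giving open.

Using push with x: south, → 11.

Next I call move with dir: south, and observe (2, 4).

Using sense with dir: west, → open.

I use push with x: west, and see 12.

I call move with dir: west, and observe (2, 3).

Using pop, yielding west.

Now I run move with dir: east, giving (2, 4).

Now I run sense with dir: east, and get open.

I run push with x: east, and observe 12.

Invoking move with dir: east, : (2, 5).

Now I run sense with dir: east, yielding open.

Then push with x: east, giving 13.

I try move with dir: east, — result: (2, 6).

Then sense with dir: north, — result: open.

I try push with x: north, : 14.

Now I run move with dir: north, giving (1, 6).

Invoking sense with dir: east, and get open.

I call push with x: east, yielding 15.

Next I call move with dir: east, giving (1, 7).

Next I call sense with dir: north, and observe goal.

I use move with dir: north, → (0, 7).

Answer: (0, 7)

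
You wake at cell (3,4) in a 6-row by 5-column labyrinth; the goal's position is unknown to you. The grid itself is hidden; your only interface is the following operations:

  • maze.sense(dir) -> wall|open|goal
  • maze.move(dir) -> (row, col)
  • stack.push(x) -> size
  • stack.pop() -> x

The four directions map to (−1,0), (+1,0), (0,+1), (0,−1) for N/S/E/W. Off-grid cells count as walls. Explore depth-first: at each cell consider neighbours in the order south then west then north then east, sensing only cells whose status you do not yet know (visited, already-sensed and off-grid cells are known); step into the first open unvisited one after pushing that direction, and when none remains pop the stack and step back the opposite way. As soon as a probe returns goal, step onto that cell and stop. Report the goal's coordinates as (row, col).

·→ maze.sense(dir→south)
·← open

·→ stack.push(x→south)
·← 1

·→ maze.move(dir→south)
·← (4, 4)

·→ maze.sense(dir→south)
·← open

·→ stack.push(x→south)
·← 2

·→ maze.move(dir→south)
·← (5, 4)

·→ maze.sense(dir→west)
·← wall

·→ stack.pop()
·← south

·→ maze.move(dir→north)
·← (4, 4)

·→ maze.sense(dir→west)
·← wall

·→ stack.pop()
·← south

·→ maze.move(dir→north)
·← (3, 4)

·→ maze.sense(dir→west)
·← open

·→ stack.push(x→west)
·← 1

·→ maze.move(dir→west)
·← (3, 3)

·→ maze.sense(dir→west)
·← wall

·→ maze.sense(dir→north)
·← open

·→ stack.push(x→north)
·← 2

·→ maze.move(dir→north)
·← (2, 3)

·→ maze.sense(dir→west)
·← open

·→ stack.push(x→west)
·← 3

·→ maze.move(dir→west)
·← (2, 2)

·→ maze.sense(dir→west)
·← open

·→ stack.push(x→west)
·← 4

·→ maze.move(dir→west)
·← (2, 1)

·→ maze.sense(dir→south)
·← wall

·→ maze.sense(dir→west)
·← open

·→ stack.push(x→west)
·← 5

·→ maze.move(dir→west)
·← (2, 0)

·→ maze.sense(dir→south)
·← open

·→ stack.push(x→south)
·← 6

·→ maze.move(dir→south)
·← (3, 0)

·→ maze.sense(dir→south)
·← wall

·→ stack.pop()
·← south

·→ maze.move(dir→north)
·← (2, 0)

·→ maze.sense(dir→north)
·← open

·→ stack.push(x→north)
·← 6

·→ maze.move(dir→north)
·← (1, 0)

·→ maze.sense(dir→north)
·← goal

·→ maze.move(dir→north)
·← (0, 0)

Answer: (0, 0)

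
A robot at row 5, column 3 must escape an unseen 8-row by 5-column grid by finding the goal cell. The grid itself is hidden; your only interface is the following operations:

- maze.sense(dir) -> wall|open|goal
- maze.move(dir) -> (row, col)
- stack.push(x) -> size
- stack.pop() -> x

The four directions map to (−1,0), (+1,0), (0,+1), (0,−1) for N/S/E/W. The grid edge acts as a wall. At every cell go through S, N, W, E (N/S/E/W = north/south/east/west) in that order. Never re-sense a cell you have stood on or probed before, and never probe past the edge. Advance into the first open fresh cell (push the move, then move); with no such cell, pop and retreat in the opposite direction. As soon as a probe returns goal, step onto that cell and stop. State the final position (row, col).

Invoking sense with south, and see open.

I invoke push with south, giving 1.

Using move with south, yielding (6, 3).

Calling sense with south, which returns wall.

Now I run sense with west, → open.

Now I run push with west, : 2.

Now I run move with west, → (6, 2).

I invoke sense with south, giving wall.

I invoke sense with north, and get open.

Invoking push with north, yielding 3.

I use move with north, and see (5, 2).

I invoke sense with north, : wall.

Next I call sense with west, — result: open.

Calling push with west, : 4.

Then move with west, → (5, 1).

Next I call sense with south, and see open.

Next I call push with south, which returns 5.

Calling move with south, and get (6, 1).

I invoke sense with south, → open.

I call push with south, giving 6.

I invoke move with south, : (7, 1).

Then sense with west, yielding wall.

Next I call pop, yielding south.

Calling move with north, and see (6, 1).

I try sense with west, : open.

Then push with west, → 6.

Next I call move with west, giving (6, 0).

I use sense with north, yielding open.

Then push with north, — result: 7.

I run move with north, → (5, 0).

I run sense with north, and observe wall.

Invoking pop(), — result: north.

Calling move with south, yielding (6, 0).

Using pop(), giving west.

I run move with east, yielding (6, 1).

I try pop, yielding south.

Then move with north, giving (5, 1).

Calling sense with north, : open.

I run push with north, giving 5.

Now I run move with north, and observe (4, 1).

Next I call sense with north, and get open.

I try push with north, : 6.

Now I run move with north, which returns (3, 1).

Calling sense with north, : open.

Using push with north, : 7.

I try move with north, which returns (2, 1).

Then sense with north, giving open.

I run push with north, which returns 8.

Using move with north, : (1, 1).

Now I run sense with north, and see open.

Then push with north, yielding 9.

Calling move with north, : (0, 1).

I invoke sense with west, : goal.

I call move with west, and observe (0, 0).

Answer: (0, 0)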